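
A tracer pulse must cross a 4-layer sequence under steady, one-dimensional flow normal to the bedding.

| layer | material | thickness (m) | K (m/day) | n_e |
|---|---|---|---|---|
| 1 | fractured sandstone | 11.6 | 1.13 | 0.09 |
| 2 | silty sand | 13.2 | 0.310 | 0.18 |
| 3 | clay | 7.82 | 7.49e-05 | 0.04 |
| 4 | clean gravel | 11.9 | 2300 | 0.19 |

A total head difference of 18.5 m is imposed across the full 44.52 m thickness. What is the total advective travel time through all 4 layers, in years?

With flow normal to the layers, continuity requires the same specific discharge q through every layer.
Σ(b_i/K_i) = 11.6/1.13 + 13.2/0.310 + 7.82/7.49e-05 + 11.9/2300 = 1.045e+05 d.
q = Δh / Σ(b_i/K_i) = 18.5 / 1.045e+05 = 0.0001771 m/day.
In each layer the seepage velocity is v_i = q/n_i, so the layer transit time is t_i = b_i·n_i / q:
  layer 1 (fractured sandstone): t_1 = 11.6 × 0.09 / 0.0001771 = 5895 d
  layer 2 (silty sand): t_2 = 13.2 × 0.18 / 0.0001771 = 13416 d
  layer 3 (clay): t_3 = 7.82 × 0.04 / 0.0001771 = 1766 d
  layer 4 (clean gravel): t_4 = 11.9 × 0.19 / 0.0001771 = 12767 d
Total t = Σ t_i = 33843 days = 92.66 years.

92.7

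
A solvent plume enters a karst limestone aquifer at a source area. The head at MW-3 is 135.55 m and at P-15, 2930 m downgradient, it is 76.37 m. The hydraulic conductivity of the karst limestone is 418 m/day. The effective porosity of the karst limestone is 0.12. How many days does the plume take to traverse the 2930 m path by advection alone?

41.6

Hydraulic gradient i = (135.55 − 76.37) / 2930 = 59.18 / 2930 = 0.02020.
Darcy flux q = K · i = 418.0 × 0.02020 = 8.443 m/day.
Seepage velocity v = q / n_e = 8.443 / 0.12 = 70.36 m/day.
Travel time t = L / v = 2930 / 70.36 = 41.65 days.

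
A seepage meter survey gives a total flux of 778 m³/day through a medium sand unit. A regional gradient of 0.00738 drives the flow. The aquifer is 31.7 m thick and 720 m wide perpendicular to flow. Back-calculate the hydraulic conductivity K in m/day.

4.62

Cross-sectional area A = 720 × 31.7 = 22824 m².
Hydraulic gradient i = 0.00738.
From Q = K·A·i, K = Q / (A·i) = 778 / (22824 × 0.007380) = 4.619 m/day.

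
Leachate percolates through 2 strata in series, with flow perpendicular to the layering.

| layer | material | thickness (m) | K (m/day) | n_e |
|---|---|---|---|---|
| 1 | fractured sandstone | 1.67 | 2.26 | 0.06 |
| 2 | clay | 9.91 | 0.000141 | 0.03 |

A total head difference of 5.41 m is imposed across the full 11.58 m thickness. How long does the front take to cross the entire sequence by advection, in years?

14.1

With flow normal to the layers, continuity requires the same specific discharge q through every layer.
Σ(b_i/K_i) = 1.67/2.26 + 9.91/0.000141 = 70284 d.
q = Δh / Σ(b_i/K_i) = 5.41 / 70284 = 7.697e-05 m/day.
In each layer the seepage velocity is v_i = q/n_i, so the layer transit time is t_i = b_i·n_i / q:
  layer 1 (fractured sandstone): t_1 = 1.67 × 0.06 / 7.697e-05 = 1302 d
  layer 2 (clay): t_2 = 9.91 × 0.03 / 7.697e-05 = 3862 d
Total t = Σ t_i = 5164 days = 14.14 years.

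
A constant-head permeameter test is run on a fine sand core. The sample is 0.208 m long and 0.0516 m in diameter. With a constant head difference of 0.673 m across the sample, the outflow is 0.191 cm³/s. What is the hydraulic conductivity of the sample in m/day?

Cross-sectional area A = π·(d/2)² = π × (0.0516/2)² = 0.002091 m².
Convert discharge: 0.191 cm³/s = 1.910e-07 m³/s.
Darcy's law rearranged: K = Q·L / (A·Δh) = 1.910e-07 × 0.208 / (0.002091 × 0.673) = 2.823e-05 m/s = 2.439 m/day.

2.44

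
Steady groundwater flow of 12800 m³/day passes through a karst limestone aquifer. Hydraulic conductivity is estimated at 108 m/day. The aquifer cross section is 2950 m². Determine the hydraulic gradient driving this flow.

From Q = K·A·i, i = Q / (K·A) = 12800 / (108.0 × 2950) = 0.04018.

0.0402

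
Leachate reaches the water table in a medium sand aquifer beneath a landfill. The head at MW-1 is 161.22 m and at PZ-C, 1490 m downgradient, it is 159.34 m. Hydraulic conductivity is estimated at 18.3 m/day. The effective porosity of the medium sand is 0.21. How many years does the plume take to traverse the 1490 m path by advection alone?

37.1

Hydraulic gradient i = (161.22 − 159.34) / 1490 = 1.88 / 1490 = 0.001262.
Darcy flux q = K · i = 18.30 × 0.001262 = 0.02309 m/day.
Seepage velocity v = q / n_e = 0.02309 / 0.21 = 0.1100 m/day.
Travel time t = L / v = 1490 / 0.1100 = 13551 days = 37.10 years.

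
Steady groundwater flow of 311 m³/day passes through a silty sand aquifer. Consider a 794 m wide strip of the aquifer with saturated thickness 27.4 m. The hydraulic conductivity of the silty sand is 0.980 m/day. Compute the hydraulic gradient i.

Cross-sectional area A = 794 × 27.4 = 21756 m².
From Q = K·A·i, i = Q / (K·A) = 311 / (0.9800 × 21756) = 0.01459.

0.0146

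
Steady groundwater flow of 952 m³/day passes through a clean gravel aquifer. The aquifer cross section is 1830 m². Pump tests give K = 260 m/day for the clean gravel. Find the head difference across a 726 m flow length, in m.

From Q = K·A·i, i = Q / (K·A) = 952 / (260.0 × 1830) = 0.002001.
Head loss Δh = i · L = 0.002001 × 726 = 1.453 m.

1.45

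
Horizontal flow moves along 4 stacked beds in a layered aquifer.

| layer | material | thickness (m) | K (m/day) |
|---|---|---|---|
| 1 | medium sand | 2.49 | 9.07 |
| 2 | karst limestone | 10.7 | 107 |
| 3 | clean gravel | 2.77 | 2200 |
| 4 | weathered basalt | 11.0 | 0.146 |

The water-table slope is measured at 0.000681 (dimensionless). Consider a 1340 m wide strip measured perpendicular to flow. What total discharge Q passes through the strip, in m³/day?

6630

Flow is parallel to layering, so each bed carries its own Darcy discharge and the transmissivities add.
Σ(K_i·b_i) = 9.07×2.49 + 107×10.7 + 2200×2.77 + 0.146×11.0 = 7263 m²/day.
Hydraulic gradient i = 0.000681.
Q = Σ(K_i·b_i) · W · i = 7263 × 1340 × 0.0006810 = 6628 m³/day.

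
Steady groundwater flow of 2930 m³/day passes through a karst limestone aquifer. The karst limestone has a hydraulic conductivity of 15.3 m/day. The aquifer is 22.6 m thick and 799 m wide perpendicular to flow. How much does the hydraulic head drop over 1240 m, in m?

13.2

Cross-sectional area A = 799 × 22.6 = 18057 m².
From Q = K·A·i, i = Q / (K·A) = 2930 / (15.30 × 18057) = 0.01061.
Head loss Δh = i · L = 0.01061 × 1240 = 13.15 m.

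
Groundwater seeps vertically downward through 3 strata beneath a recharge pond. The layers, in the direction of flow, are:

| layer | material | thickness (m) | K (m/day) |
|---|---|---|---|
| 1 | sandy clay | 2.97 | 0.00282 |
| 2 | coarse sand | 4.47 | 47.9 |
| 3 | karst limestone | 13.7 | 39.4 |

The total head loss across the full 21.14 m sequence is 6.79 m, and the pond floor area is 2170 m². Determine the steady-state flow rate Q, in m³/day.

14.0

Flow is perpendicular to layering, so the layers act in series and the equivalent K is the thickness-weighted harmonic mean.
Total thickness L = 2.97 + 4.47 + 13.7 = 21.14 m.
Σ(b_i/K_i) = 2.97/0.00282 + 4.47/47.9 + 13.7/39.4 = 1054 d.
K_eq = L / Σ(b_i/K_i) = 21.14 / 1054 = 0.02006 m/day.
Q = K_eq · A · (Δh/L) = 0.02006 × 2170 × (6.79/21.14) = 13.98 m³/day.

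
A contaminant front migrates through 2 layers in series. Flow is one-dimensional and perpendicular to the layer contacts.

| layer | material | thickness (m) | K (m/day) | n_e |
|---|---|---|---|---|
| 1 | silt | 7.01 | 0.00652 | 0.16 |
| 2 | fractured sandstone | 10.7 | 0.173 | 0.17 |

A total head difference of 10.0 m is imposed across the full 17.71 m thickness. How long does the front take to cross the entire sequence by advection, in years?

With flow normal to the layers, continuity requires the same specific discharge q through every layer.
Σ(b_i/K_i) = 7.01/0.00652 + 10.7/0.173 = 1137 d.
q = Δh / Σ(b_i/K_i) = 10.0 / 1137 = 0.008795 m/day.
In each layer the seepage velocity is v_i = q/n_i, so the layer transit time is t_i = b_i·n_i / q:
  layer 1 (silt): t_1 = 7.01 × 0.16 / 0.008795 = 127.5 d
  layer 2 (fractured sandstone): t_2 = 10.7 × 0.17 / 0.008795 = 206.8 d
Total t = Σ t_i = 334.3 days = 0.9154 years.

0.915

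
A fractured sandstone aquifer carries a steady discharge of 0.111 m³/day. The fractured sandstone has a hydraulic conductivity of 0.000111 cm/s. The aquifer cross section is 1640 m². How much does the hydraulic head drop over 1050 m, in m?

0.741

Convert K: 0.000111 cm/s × 864 = 0.09590 m/day.
From Q = K·A·i, i = Q / (K·A) = 0.111 / (0.09590 × 1640) = 0.0007057.
Head loss Δh = i · L = 0.0007057 × 1050 = 0.7410 m.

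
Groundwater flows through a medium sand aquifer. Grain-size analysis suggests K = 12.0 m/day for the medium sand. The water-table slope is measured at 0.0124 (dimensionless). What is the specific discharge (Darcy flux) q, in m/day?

0.149

Hydraulic gradient i = 0.0124.
Specific discharge q = K · i = 12.00 × 0.01240 = 0.1488 m/day.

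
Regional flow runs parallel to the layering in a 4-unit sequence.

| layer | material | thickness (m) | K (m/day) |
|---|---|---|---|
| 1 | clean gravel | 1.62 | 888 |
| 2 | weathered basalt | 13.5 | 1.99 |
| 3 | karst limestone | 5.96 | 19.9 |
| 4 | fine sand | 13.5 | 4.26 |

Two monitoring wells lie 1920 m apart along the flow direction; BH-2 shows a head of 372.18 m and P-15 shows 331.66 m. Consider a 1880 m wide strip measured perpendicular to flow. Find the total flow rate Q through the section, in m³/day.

Flow is parallel to layering, so each bed carries its own Darcy discharge and the transmissivities add.
Σ(K_i·b_i) = 888×1.62 + 1.99×13.5 + 19.9×5.96 + 4.26×13.5 = 1642 m²/day.
Hydraulic gradient i = (372.18 − 331.66) / 1920 = 40.52 / 1920 = 0.02110.
Q = Σ(K_i·b_i) · W · i = 1642 × 1880 × 0.02110 = 65129 m³/day.

65100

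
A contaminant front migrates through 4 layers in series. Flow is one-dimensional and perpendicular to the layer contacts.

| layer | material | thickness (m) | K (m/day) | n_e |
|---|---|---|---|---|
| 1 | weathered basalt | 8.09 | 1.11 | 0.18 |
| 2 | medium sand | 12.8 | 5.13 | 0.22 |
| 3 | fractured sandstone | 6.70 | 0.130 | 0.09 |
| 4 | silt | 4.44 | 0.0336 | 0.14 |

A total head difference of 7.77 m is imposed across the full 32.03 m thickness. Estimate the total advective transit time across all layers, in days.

With flow normal to the layers, continuity requires the same specific discharge q through every layer.
Σ(b_i/K_i) = 8.09/1.11 + 12.8/5.13 + 6.70/0.130 + 4.44/0.0336 = 193.5 d.
q = Δh / Σ(b_i/K_i) = 7.77 / 193.5 = 0.04016 m/day.
In each layer the seepage velocity is v_i = q/n_i, so the layer transit time is t_i = b_i·n_i / q:
  layer 1 (weathered basalt): t_1 = 8.09 × 0.18 / 0.04016 = 36.26 d
  layer 2 (medium sand): t_2 = 12.8 × 0.22 / 0.04016 = 70.12 d
  layer 3 (fractured sandstone): t_3 = 6.70 × 0.09 / 0.04016 = 15.01 d
  layer 4 (silt): t_4 = 4.44 × 0.14 / 0.04016 = 15.48 d
Total t = Σ t_i = 136.9 days.

137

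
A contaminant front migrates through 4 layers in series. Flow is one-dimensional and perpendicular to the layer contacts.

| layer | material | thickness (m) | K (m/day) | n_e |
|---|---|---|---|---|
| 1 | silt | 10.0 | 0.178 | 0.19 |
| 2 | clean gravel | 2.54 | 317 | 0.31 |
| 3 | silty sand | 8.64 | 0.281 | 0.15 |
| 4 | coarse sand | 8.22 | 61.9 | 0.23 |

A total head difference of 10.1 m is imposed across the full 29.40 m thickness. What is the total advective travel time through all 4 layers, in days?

50.6

With flow normal to the layers, continuity requires the same specific discharge q through every layer.
Σ(b_i/K_i) = 10.0/0.178 + 2.54/317 + 8.64/0.281 + 8.22/61.9 = 87.07 d.
q = Δh / Σ(b_i/K_i) = 10.1 / 87.07 = 0.1160 m/day.
In each layer the seepage velocity is v_i = q/n_i, so the layer transit time is t_i = b_i·n_i / q:
  layer 1 (silt): t_1 = 10.0 × 0.19 / 0.1160 = 16.38 d
  layer 2 (clean gravel): t_2 = 2.54 × 0.31 / 0.1160 = 6.788 d
  layer 3 (silty sand): t_3 = 8.64 × 0.15 / 0.1160 = 11.17 d
  layer 4 (coarse sand): t_4 = 8.22 × 0.23 / 0.1160 = 16.30 d
Total t = Σ t_i = 50.64 days.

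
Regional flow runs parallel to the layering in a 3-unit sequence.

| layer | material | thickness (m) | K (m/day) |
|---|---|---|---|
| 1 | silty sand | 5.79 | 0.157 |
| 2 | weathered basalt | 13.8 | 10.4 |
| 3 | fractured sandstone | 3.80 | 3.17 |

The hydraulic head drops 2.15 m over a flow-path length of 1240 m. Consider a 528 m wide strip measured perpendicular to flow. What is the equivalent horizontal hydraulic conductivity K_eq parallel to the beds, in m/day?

6.69

Flow is parallel to layering, so each bed carries its own Darcy discharge and the transmissivities add.
Σ(K_i·b_i) = 0.157×5.79 + 10.4×13.8 + 3.17×3.80 = 156.5 m²/day.
Total thickness b = 23.39 m, so K_eq = Σ(K_i·b_i)/b = 6.690 m/day.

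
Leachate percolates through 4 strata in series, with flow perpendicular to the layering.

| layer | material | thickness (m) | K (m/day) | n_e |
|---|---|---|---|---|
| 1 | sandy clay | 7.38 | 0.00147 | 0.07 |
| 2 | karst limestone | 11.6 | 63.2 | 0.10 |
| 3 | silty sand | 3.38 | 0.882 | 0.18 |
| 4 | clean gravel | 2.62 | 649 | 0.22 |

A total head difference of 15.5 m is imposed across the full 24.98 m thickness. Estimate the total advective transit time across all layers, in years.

2.54

With flow normal to the layers, continuity requires the same specific discharge q through every layer.
Σ(b_i/K_i) = 7.38/0.00147 + 11.6/63.2 + 3.38/0.882 + 2.62/649 = 5024 d.
q = Δh / Σ(b_i/K_i) = 15.5 / 5024 = 0.003085 m/day.
In each layer the seepage velocity is v_i = q/n_i, so the layer transit time is t_i = b_i·n_i / q:
  layer 1 (sandy clay): t_1 = 7.38 × 0.07 / 0.003085 = 167.5 d
  layer 2 (karst limestone): t_2 = 11.6 × 0.10 / 0.003085 = 376.0 d
  layer 3 (silty sand): t_3 = 3.38 × 0.18 / 0.003085 = 197.2 d
  layer 4 (clean gravel): t_4 = 2.62 × 0.22 / 0.003085 = 186.8 d
Total t = Σ t_i = 927.5 days = 2.539 years.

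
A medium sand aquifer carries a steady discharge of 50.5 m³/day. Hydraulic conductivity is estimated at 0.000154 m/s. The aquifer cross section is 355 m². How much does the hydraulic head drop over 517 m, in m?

5.53

Convert K: 0.000154 m/s × 86400 = 13.31 m/day.
From Q = K·A·i, i = Q / (K·A) = 50.5 / (13.31 × 355.0) = 0.01069.
Head loss Δh = i · L = 0.01069 × 517 = 5.527 m.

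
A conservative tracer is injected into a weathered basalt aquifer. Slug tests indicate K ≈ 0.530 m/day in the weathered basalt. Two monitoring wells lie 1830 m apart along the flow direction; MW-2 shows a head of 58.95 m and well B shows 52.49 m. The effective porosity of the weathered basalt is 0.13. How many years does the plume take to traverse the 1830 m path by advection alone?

Hydraulic gradient i = (58.95 − 52.49) / 1830 = 6.46 / 1830 = 0.003530.
Darcy flux q = K · i = 0.5300 × 0.003530 = 0.001871 m/day.
Seepage velocity v = q / n_e = 0.001871 / 0.13 = 0.01439 m/day.
Travel time t = L / v = 1830 / 0.01439 = 1.272e+05 days = 348.1 years.

348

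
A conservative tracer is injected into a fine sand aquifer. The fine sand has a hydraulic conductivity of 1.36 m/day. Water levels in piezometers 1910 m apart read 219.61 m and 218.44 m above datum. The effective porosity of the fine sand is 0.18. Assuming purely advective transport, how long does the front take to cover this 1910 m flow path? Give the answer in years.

1130

Hydraulic gradient i = (219.61 − 218.44) / 1910 = 1.17 / 1910 = 0.0006126.
Darcy flux q = K · i = 1.360 × 0.0006126 = 0.0008331 m/day.
Seepage velocity v = q / n_e = 0.0008331 / 0.18 = 0.004628 m/day.
Travel time t = L / v = 1910 / 0.004628 = 4.127e+05 days = 1130 years.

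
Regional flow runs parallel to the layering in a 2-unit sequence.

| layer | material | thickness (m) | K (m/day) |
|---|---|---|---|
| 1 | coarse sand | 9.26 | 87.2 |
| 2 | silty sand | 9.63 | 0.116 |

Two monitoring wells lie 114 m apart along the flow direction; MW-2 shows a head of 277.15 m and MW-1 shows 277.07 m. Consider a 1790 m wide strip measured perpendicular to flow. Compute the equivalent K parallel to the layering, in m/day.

Flow is parallel to layering, so each bed carries its own Darcy discharge and the transmissivities add.
Σ(K_i·b_i) = 87.2×9.26 + 0.116×9.63 = 808.6 m²/day.
Total thickness b = 18.89 m, so K_eq = Σ(K_i·b_i)/b = 42.81 m/day.

42.8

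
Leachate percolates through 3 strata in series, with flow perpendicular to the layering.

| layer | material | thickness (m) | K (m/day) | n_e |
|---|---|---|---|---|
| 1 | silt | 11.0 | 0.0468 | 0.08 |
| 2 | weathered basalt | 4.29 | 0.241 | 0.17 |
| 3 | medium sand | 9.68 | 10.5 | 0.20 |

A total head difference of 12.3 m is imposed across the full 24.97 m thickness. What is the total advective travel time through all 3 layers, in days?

With flow normal to the layers, continuity requires the same specific discharge q through every layer.
Σ(b_i/K_i) = 11.0/0.0468 + 4.29/0.241 + 9.68/10.5 = 253.8 d.
q = Δh / Σ(b_i/K_i) = 12.3 / 253.8 = 0.04847 m/day.
In each layer the seepage velocity is v_i = q/n_i, so the layer transit time is t_i = b_i·n_i / q:
  layer 1 (silt): t_1 = 11.0 × 0.08 / 0.04847 = 18.16 d
  layer 2 (weathered basalt): t_2 = 4.29 × 0.17 / 0.04847 = 15.05 d
  layer 3 (medium sand): t_3 = 9.68 × 0.20 / 0.04847 = 39.94 d
Total t = Σ t_i = 73.14 days.

73.1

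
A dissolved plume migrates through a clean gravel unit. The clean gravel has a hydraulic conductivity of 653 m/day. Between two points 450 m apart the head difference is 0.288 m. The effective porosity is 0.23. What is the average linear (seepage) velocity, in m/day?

1.82

Hydraulic gradient i = Δh / L = 0.288 / 450 = 0.0006400.
Darcy flux q = K · i = 653.0 × 0.0006400 = 0.4179 m/day.
Seepage velocity v = q / n_e = 0.4179 / 0.23 = 1.817 m/day.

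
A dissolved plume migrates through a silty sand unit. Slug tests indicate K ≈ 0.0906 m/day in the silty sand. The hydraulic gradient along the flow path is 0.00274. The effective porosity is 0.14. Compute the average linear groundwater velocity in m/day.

Hydraulic gradient i = 0.00274.
Darcy flux q = K · i = 0.09060 × 0.002740 = 0.0002482 m/day.
Seepage velocity v = q / n_e = 0.0002482 / 0.14 = 0.001773 m/day.

0.00177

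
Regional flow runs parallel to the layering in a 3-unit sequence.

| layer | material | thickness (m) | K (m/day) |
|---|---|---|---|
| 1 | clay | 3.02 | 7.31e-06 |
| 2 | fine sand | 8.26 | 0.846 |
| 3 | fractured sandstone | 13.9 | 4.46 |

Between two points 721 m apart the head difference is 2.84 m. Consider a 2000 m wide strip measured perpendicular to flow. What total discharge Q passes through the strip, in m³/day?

Flow is parallel to layering, so each bed carries its own Darcy discharge and the transmissivities add.
Σ(K_i·b_i) = 7.31e-06×3.02 + 0.846×8.26 + 4.46×13.9 = 68.98 m²/day.
Hydraulic gradient i = Δh / L = 2.84 / 721 = 0.003939.
Q = Σ(K_i·b_i) · W · i = 68.98 × 2000 × 0.003939 = 543.4 m³/day.

543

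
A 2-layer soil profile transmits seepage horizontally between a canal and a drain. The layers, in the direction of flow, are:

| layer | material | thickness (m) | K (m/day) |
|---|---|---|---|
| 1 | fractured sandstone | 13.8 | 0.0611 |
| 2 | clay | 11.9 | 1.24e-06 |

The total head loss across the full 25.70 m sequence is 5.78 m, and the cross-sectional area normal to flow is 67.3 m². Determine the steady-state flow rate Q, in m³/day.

Flow is perpendicular to layering, so the layers act in series and the equivalent K is the thickness-weighted harmonic mean.
Total thickness L = 13.8 + 11.9 = 25.70 m.
Σ(b_i/K_i) = 13.8/0.0611 + 11.9/1.24e-06 = 9.597e+06 d.
K_eq = L / Σ(b_i/K_i) = 25.70 / 9.597e+06 = 2.678e-06 m/day.
Q = K_eq · A · (Δh/L) = 2.678e-06 × 67.3 × (5.78/25.70) = 4.053e-05 m³/day.

4.05e-05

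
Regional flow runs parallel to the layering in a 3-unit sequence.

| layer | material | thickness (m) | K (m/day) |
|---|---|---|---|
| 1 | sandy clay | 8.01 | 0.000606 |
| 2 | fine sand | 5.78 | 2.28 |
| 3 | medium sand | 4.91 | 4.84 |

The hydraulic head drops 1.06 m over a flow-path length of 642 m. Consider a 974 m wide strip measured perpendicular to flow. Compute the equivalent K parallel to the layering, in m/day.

Flow is parallel to layering, so each bed carries its own Darcy discharge and the transmissivities add.
Σ(K_i·b_i) = 0.000606×8.01 + 2.28×5.78 + 4.84×4.91 = 36.95 m²/day.
Total thickness b = 18.70 m, so K_eq = Σ(K_i·b_i)/b = 1.976 m/day.

1.98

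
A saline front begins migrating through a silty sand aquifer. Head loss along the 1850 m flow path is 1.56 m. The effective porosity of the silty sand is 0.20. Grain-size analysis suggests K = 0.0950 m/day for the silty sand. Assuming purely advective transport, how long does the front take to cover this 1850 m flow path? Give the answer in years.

Hydraulic gradient i = Δh / L = 1.56 / 1850 = 0.0008432.
Darcy flux q = K · i = 0.09500 × 0.0008432 = 8.011e-05 m/day.
Seepage velocity v = q / n_e = 8.011e-05 / 0.20 = 0.0004005 m/day.
Travel time t = L / v = 1850 / 0.0004005 = 4.619e+06 days = 12645 years.

12600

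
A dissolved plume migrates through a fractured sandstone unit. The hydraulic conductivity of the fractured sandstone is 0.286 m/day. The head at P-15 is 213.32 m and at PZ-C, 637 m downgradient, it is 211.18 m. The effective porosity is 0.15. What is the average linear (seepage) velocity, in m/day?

Hydraulic gradient i = (213.32 − 211.18) / 637 = 2.14 / 637 = 0.003359.
Darcy flux q = K · i = 0.2860 × 0.003359 = 0.0009608 m/day.
Seepage velocity v = q / n_e = 0.0009608 / 0.15 = 0.006405 m/day.

0.00641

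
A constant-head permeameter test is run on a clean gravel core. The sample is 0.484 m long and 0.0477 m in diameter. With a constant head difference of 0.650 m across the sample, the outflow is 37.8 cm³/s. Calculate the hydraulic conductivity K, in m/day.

1360

Cross-sectional area A = π·(d/2)² = π × (0.0477/2)² = 0.001787 m².
Convert discharge: 37.8 cm³/s = 3.780e-05 m³/s.
Darcy's law rearranged: K = Q·L / (A·Δh) = 3.780e-05 × 0.484 / (0.001787 × 0.650) = 0.01575 m/s = 1361 m/day.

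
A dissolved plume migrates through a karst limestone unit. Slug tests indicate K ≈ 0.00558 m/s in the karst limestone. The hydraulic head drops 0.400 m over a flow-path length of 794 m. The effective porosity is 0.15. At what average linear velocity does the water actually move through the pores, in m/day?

1.62

Convert K: 0.00558 m/s × 86400 = 482.1 m/day.
Hydraulic gradient i = Δh / L = 0.400 / 794 = 0.0005038.
Darcy flux q = K · i = 482.1 × 0.0005038 = 0.2429 m/day.
Seepage velocity v = q / n_e = 0.2429 / 0.15 = 1.619 m/day.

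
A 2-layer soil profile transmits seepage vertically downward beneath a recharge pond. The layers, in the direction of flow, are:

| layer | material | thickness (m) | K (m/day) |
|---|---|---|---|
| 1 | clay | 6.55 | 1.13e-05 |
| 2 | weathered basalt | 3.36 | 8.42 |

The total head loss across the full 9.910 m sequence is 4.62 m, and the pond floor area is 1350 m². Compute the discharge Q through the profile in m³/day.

0.0108

Flow is perpendicular to layering, so the layers act in series and the equivalent K is the thickness-weighted harmonic mean.
Total thickness L = 6.55 + 3.36 = 9.910 m.
Σ(b_i/K_i) = 6.55/1.13e-05 + 3.36/8.42 = 5.796e+05 d.
K_eq = L / Σ(b_i/K_i) = 9.910 / 5.796e+05 = 1.710e-05 m/day.
Q = K_eq · A · (Δh/L) = 1.710e-05 × 1350 × (4.62/9.910) = 0.01076 m³/day.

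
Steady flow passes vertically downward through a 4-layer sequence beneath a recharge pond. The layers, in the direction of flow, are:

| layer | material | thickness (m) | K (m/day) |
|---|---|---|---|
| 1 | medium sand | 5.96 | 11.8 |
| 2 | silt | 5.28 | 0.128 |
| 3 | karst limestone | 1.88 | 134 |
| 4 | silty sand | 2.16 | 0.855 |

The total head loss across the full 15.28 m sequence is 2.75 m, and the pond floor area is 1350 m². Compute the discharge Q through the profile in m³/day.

83.8

Flow is perpendicular to layering, so the layers act in series and the equivalent K is the thickness-weighted harmonic mean.
Total thickness L = 5.96 + 5.28 + 1.88 + 2.16 = 15.28 m.
Σ(b_i/K_i) = 5.96/11.8 + 5.28/0.128 + 1.88/134 + 2.16/0.855 = 44.30 d.
K_eq = L / Σ(b_i/K_i) = 15.28 / 44.30 = 0.3450 m/day.
Q = K_eq · A · (Δh/L) = 0.3450 × 1350 × (2.75/15.28) = 83.81 m³/day.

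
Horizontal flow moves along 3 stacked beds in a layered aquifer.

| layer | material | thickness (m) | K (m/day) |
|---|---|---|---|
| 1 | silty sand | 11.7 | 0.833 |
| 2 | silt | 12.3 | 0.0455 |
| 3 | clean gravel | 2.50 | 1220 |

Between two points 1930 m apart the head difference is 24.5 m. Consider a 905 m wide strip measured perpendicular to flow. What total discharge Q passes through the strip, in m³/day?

35200

Flow is parallel to layering, so each bed carries its own Darcy discharge and the transmissivities add.
Σ(K_i·b_i) = 0.833×11.7 + 0.0455×12.3 + 1220×2.50 = 3060 m²/day.
Hydraulic gradient i = Δh / L = 24.5 / 1930 = 0.01269.
Q = Σ(K_i·b_i) · W · i = 3060 × 905 × 0.01269 = 35158 m³/day.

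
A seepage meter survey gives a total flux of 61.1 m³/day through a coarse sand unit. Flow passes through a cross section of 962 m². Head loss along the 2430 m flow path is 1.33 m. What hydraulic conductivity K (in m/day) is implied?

116

Hydraulic gradient i = Δh / L = 1.33 / 2430 = 0.0005473.
From Q = K·A·i, K = Q / (A·i) = 61.1 / (962.0 × 0.0005473) = 116.0 m/day.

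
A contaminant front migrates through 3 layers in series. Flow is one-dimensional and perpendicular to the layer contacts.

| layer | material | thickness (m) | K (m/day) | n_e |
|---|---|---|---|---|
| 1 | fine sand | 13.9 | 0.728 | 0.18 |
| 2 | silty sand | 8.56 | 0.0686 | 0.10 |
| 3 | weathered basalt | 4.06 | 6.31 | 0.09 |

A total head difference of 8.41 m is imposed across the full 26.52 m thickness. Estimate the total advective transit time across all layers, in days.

64.0

With flow normal to the layers, continuity requires the same specific discharge q through every layer.
Σ(b_i/K_i) = 13.9/0.728 + 8.56/0.0686 + 4.06/6.31 = 144.5 d.
q = Δh / Σ(b_i/K_i) = 8.41 / 144.5 = 0.05819 m/day.
In each layer the seepage velocity is v_i = q/n_i, so the layer transit time is t_i = b_i·n_i / q:
  layer 1 (fine sand): t_1 = 13.9 × 0.18 / 0.05819 = 42.99 d
  layer 2 (silty sand): t_2 = 8.56 × 0.10 / 0.05819 = 14.71 d
  layer 3 (weathered basalt): t_3 = 4.06 × 0.09 / 0.05819 = 6.279 d
Total t = Σ t_i = 63.98 days.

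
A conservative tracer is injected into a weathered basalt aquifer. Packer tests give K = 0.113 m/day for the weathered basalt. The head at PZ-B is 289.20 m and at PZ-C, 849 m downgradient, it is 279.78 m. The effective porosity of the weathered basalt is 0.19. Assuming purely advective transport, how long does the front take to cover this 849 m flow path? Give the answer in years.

Hydraulic gradient i = (289.20 − 279.78) / 849 = 9.42 / 849 = 0.01110.
Darcy flux q = K · i = 0.1130 × 0.01110 = 0.001254 m/day.
Seepage velocity v = q / n_e = 0.001254 / 0.19 = 0.006599 m/day.
Travel time t = L / v = 849 / 0.006599 = 1.287e+05 days = 352.2 years.

352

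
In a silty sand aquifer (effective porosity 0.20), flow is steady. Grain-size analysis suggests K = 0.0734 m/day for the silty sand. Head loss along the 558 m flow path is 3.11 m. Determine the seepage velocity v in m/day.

0.00205

Hydraulic gradient i = Δh / L = 3.11 / 558 = 0.005573.
Darcy flux q = K · i = 0.07340 × 0.005573 = 0.0004091 m/day.
Seepage velocity v = q / n_e = 0.0004091 / 0.20 = 0.002045 m/day.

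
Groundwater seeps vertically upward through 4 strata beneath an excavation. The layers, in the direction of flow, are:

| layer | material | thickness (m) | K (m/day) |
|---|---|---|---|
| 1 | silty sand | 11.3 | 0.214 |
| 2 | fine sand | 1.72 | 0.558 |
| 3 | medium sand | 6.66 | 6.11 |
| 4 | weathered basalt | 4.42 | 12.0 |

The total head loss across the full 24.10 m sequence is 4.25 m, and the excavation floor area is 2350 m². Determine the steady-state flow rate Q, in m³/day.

174

Flow is perpendicular to layering, so the layers act in series and the equivalent K is the thickness-weighted harmonic mean.
Total thickness L = 11.3 + 1.72 + 6.66 + 4.42 = 24.10 m.
Σ(b_i/K_i) = 11.3/0.214 + 1.72/0.558 + 6.66/6.11 + 4.42/12.0 = 57.34 d.
K_eq = L / Σ(b_i/K_i) = 24.10 / 57.34 = 0.4203 m/day.
Q = K_eq · A · (Δh/L) = 0.4203 × 2350 × (4.25/24.10) = 174.2 m³/day.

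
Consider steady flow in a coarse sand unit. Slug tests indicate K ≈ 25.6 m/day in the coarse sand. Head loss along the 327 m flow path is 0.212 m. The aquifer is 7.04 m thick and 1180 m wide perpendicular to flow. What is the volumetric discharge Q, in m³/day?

138

Cross-sectional area A = 1180 × 7.04 = 8307 m².
Hydraulic gradient i = Δh / L = 0.212 / 327 = 0.0006483.
Darcy's law: Q = K · A · i = 25.60 × 8307 × 0.0006483 = 137.9 m³/day.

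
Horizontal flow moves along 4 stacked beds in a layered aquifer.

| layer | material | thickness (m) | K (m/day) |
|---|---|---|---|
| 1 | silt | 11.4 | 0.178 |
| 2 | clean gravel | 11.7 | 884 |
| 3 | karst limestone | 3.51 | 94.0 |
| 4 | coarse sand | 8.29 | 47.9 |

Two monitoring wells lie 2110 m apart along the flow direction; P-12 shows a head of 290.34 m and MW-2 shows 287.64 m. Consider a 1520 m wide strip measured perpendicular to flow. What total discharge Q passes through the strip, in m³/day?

Flow is parallel to layering, so each bed carries its own Darcy discharge and the transmissivities add.
Σ(K_i·b_i) = 0.178×11.4 + 884×11.7 + 94.0×3.51 + 47.9×8.29 = 11072 m²/day.
Hydraulic gradient i = (290.34 − 287.64) / 2110 = 2.7 / 2110 = 0.001280.
Q = Σ(K_i·b_i) · W · i = 11072 × 1520 × 0.001280 = 21535 m³/day.

21500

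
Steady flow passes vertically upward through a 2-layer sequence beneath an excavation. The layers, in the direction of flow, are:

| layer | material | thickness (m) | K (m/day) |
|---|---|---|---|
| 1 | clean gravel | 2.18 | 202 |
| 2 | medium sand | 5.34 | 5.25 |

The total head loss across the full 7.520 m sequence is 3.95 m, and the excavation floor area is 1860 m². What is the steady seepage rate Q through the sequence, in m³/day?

7150

Flow is perpendicular to layering, so the layers act in series and the equivalent K is the thickness-weighted harmonic mean.
Total thickness L = 2.18 + 5.34 = 7.520 m.
Σ(b_i/K_i) = 2.18/202 + 5.34/5.25 = 1.028 d.
K_eq = L / Σ(b_i/K_i) = 7.520 / 1.028 = 7.316 m/day.
Q = K_eq · A · (Δh/L) = 7.316 × 1860 × (3.95/7.520) = 7147 m³/day.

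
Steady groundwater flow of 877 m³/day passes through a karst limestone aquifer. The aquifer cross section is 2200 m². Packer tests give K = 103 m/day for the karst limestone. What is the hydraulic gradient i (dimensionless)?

0.00387

From Q = K·A·i, i = Q / (K·A) = 877 / (103.0 × 2200) = 0.003870.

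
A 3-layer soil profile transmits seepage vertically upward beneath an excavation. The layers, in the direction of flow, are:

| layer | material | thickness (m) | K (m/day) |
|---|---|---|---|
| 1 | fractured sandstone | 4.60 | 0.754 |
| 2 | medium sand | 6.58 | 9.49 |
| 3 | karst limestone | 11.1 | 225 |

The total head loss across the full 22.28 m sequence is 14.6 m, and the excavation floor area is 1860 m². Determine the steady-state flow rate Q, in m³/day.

Flow is perpendicular to layering, so the layers act in series and the equivalent K is the thickness-weighted harmonic mean.
Total thickness L = 4.60 + 6.58 + 11.1 = 22.28 m.
Σ(b_i/K_i) = 4.60/0.754 + 6.58/9.49 + 11.1/225 = 6.843 d.
K_eq = L / Σ(b_i/K_i) = 22.28 / 6.843 = 3.256 m/day.
Q = K_eq · A · (Δh/L) = 3.256 × 1860 × (14.6/22.28) = 3968 m³/day.

3970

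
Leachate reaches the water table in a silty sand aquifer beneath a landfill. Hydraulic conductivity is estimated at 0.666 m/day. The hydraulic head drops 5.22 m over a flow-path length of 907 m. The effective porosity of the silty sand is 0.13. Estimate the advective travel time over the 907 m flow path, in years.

84.2

Hydraulic gradient i = Δh / L = 5.22 / 907 = 0.005755.
Darcy flux q = K · i = 0.6660 × 0.005755 = 0.003833 m/day.
Seepage velocity v = q / n_e = 0.003833 / 0.13 = 0.02948 m/day.
Travel time t = L / v = 907 / 0.02948 = 30762 days = 84.22 years.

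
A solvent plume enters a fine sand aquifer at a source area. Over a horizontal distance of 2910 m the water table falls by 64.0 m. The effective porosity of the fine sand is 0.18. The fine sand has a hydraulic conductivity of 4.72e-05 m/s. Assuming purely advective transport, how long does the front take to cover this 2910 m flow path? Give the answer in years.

Convert K: 4.72e-05 m/s × 86400 = 4.078 m/day.
Hydraulic gradient i = Δh / L = 64.0 / 2910 = 0.02199.
Darcy flux q = K · i = 4.078 × 0.02199 = 0.08969 m/day.
Seepage velocity v = q / n_e = 0.08969 / 0.18 = 0.4983 m/day.
Travel time t = L / v = 2910 / 0.4983 = 5840 days = 15.99 years.

16.0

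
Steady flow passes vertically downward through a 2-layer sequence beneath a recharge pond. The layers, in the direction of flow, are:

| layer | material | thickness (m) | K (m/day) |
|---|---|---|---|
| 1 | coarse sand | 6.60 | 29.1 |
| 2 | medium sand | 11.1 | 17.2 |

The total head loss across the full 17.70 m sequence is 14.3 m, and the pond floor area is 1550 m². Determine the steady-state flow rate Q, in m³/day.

Flow is perpendicular to layering, so the layers act in series and the equivalent K is the thickness-weighted harmonic mean.
Total thickness L = 6.60 + 11.1 = 17.70 m.
Σ(b_i/K_i) = 6.60/29.1 + 11.1/17.2 = 0.8722 d.
K_eq = L / Σ(b_i/K_i) = 17.70 / 0.8722 = 20.29 m/day.
Q = K_eq · A · (Δh/L) = 20.29 × 1550 × (14.3/17.70) = 25414 m³/day.

25400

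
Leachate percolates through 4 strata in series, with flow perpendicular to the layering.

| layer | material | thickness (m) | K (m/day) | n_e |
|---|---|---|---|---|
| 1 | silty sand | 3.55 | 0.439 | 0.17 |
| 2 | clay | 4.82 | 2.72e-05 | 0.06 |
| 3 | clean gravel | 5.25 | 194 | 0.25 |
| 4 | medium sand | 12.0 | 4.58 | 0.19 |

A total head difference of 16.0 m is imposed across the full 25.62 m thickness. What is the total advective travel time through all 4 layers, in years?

136

With flow normal to the layers, continuity requires the same specific discharge q through every layer.
Σ(b_i/K_i) = 3.55/0.439 + 4.82/2.72e-05 + 5.25/194 + 12.0/4.58 = 1.772e+05 d.
q = Δh / Σ(b_i/K_i) = 16.0 / 1.772e+05 = 9.028e-05 m/day.
In each layer the seepage velocity is v_i = q/n_i, so the layer transit time is t_i = b_i·n_i / q:
  layer 1 (silty sand): t_1 = 3.55 × 0.17 / 9.028e-05 = 6684 d
  layer 2 (clay): t_2 = 4.82 × 0.06 / 9.028e-05 = 3203 d
  layer 3 (clean gravel): t_3 = 5.25 × 0.25 / 9.028e-05 = 14537 d
  layer 4 (medium sand): t_4 = 12.0 × 0.19 / 9.028e-05 = 25253 d
Total t = Σ t_i = 49678 days = 136.0 years.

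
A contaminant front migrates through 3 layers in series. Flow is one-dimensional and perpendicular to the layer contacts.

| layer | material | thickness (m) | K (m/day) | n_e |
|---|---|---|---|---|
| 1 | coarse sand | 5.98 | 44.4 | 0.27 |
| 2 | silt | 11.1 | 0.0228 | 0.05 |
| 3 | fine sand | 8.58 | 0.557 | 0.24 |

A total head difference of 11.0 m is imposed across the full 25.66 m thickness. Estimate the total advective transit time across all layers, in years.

0.529

With flow normal to the layers, continuity requires the same specific discharge q through every layer.
Σ(b_i/K_i) = 5.98/44.4 + 11.1/0.0228 + 8.58/0.557 = 502.4 d.
q = Δh / Σ(b_i/K_i) = 11.0 / 502.4 = 0.02190 m/day.
In each layer the seepage velocity is v_i = q/n_i, so the layer transit time is t_i = b_i·n_i / q:
  layer 1 (coarse sand): t_1 = 5.98 × 0.27 / 0.02190 = 73.74 d
  layer 2 (silt): t_2 = 11.1 × 0.05 / 0.02190 = 25.35 d
  layer 3 (fine sand): t_3 = 8.58 × 0.24 / 0.02190 = 94.05 d
Total t = Σ t_i = 193.1 days = 0.5288 years.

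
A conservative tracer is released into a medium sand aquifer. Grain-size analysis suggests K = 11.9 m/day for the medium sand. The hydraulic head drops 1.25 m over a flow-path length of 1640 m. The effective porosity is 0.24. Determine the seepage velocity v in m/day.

Hydraulic gradient i = Δh / L = 1.25 / 1640 = 0.0007622.
Darcy flux q = K · i = 11.90 × 0.0007622 = 0.009070 m/day.
Seepage velocity v = q / n_e = 0.009070 / 0.24 = 0.03779 m/day.

0.0378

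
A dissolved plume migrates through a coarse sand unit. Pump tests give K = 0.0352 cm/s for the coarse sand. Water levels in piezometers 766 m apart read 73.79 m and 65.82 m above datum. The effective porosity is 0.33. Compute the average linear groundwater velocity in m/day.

0.959

Convert K: 0.0352 cm/s × 864 = 30.41 m/day.
Hydraulic gradient i = (73.79 − 65.82) / 766 = 7.97 / 766 = 0.01040.
Darcy flux q = K · i = 30.41 × 0.01040 = 0.3164 m/day.
Seepage velocity v = q / n_e = 0.3164 / 0.33 = 0.9589 m/day.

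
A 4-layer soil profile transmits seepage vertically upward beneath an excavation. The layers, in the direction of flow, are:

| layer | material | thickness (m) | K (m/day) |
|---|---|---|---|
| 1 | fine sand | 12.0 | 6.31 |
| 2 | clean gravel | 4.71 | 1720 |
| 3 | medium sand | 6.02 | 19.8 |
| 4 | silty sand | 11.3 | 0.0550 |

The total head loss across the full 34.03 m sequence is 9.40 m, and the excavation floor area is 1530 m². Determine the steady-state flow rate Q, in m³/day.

Flow is perpendicular to layering, so the layers act in series and the equivalent K is the thickness-weighted harmonic mean.
Total thickness L = 12.0 + 4.71 + 6.02 + 11.3 = 34.03 m.
Σ(b_i/K_i) = 12.0/6.31 + 4.71/1720 + 6.02/19.8 + 11.3/0.0550 = 207.7 d.
K_eq = L / Σ(b_i/K_i) = 34.03 / 207.7 = 0.1639 m/day.
Q = K_eq · A · (Δh/L) = 0.1639 × 1530 × (9.40/34.03) = 69.26 m³/day.

69.3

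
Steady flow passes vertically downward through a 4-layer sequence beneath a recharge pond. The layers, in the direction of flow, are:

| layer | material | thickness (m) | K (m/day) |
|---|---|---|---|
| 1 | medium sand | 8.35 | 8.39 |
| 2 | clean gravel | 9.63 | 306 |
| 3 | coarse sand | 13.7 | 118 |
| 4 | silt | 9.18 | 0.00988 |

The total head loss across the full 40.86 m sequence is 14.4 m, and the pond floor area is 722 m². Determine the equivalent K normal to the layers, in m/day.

Flow is perpendicular to layering, so the layers act in series and the equivalent K is the thickness-weighted harmonic mean.
Total thickness L = 8.35 + 9.63 + 13.7 + 9.18 = 40.86 m.
Σ(b_i/K_i) = 8.35/8.39 + 9.63/306 + 13.7/118 + 9.18/0.00988 = 930.3 d.
K_eq = L / Σ(b_i/K_i) = 40.86 / 930.3 = 0.04392 m/day.

0.0439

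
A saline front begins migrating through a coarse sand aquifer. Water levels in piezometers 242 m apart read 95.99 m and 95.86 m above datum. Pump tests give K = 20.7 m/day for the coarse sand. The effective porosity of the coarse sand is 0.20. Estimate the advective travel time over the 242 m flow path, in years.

Hydraulic gradient i = (95.99 − 95.86) / 242 = 0.13 / 242 = 0.0005372.
Darcy flux q = K · i = 20.70 × 0.0005372 = 0.01112 m/day.
Seepage velocity v = q / n_e = 0.01112 / 0.20 = 0.05560 m/day.
Travel time t = L / v = 242 / 0.05560 = 4353 days = 11.92 years.

11.9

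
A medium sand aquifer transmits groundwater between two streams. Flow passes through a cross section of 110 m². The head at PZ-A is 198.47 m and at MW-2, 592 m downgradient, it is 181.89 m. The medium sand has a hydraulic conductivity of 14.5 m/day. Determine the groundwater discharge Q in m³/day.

44.7

Hydraulic gradient i = (198.47 − 181.89) / 592 = 16.58 / 592 = 0.02801.
Darcy's law: Q = K · A · i = 14.50 × 110.0 × 0.02801 = 44.67 m³/day.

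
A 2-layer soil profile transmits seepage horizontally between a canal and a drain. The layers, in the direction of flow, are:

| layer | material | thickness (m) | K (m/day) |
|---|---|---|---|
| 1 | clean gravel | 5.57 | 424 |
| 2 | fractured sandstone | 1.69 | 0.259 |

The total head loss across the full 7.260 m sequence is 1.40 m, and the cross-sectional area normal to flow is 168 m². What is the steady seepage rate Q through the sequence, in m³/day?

36.0

Flow is perpendicular to layering, so the layers act in series and the equivalent K is the thickness-weighted harmonic mean.
Total thickness L = 5.57 + 1.69 = 7.260 m.
Σ(b_i/K_i) = 5.57/424 + 1.69/0.259 = 6.538 d.
K_eq = L / Σ(b_i/K_i) = 7.260 / 6.538 = 1.110 m/day.
Q = K_eq · A · (Δh/L) = 1.110 × 168 × (1.40/7.260) = 35.97 m³/day.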